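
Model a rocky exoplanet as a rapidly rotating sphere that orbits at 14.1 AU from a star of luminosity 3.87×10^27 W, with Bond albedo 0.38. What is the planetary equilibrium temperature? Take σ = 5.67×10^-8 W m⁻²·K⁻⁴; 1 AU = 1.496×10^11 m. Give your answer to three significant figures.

Orbital distance: d = 14.1 AU = 2.109×10^12 m.
Spreading L over a sphere of radius d: S = 3.87×10^27/(4π·2.11×10^12²) = 69.21 W m⁻².
Averaging over the sphere, the absorbed flux is S(1−α)/4 = 10.73 W m⁻².
Set σT⁴ = 10.73 → T = (10.73/σ)^(1/4) = 117.3 K.

117 kelvin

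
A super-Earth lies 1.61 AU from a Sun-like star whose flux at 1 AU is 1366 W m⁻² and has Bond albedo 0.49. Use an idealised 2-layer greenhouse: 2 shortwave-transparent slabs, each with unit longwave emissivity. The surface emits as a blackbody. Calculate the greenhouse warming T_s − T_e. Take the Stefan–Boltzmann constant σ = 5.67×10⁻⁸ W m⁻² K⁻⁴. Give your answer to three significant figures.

58.6 K

Irradiance scales as 1/d², so S = 1366 W m⁻² × (1/1.61)² = 527.0 W m⁻².
OLR = S(1−α)/4 = 67.19 W m⁻²; the top layer radiates at T_e = 185.5 K.
Surface: T_s = (3)^¼·T_e = 244.2 K.
So the greenhouse effect raises the surface by 244.2 − 185.5 = 58.64 K.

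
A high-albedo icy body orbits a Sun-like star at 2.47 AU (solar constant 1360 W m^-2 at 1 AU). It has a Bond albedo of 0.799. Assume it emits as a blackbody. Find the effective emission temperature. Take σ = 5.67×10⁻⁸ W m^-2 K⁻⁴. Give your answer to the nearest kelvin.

119 kelvin

Flux at the orbit: S = 1360/(2.47)² = 222.9 W m^-2.
The planet absorbs (1−α)S over its disc πR² and re-emits over 4πR², so the mean absorbed flux is (1−0.799)·222.9/4 = 11.20 W m^-2.
Balancing against σT⁴: T = (11.20/5.67×10⁻⁸)^(1/4) = 118.6 K.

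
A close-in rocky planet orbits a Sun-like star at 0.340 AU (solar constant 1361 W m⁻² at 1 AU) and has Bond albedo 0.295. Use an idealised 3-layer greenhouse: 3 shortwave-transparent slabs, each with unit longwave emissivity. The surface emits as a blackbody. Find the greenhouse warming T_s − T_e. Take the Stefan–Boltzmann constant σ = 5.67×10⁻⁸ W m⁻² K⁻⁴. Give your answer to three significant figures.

Flux at the orbit: S = 1361/(0.340)² = 11770 W m⁻².
The effective emission temperature is T_e = [S(1−α)/(4σ)]^¼ = 437.4 K.
Surface: T_s = (4)^¼·T_e = 618.6 K.
So the greenhouse effect raises the surface by 618.6 − 437.4 = 181.2 K.

181 kelvin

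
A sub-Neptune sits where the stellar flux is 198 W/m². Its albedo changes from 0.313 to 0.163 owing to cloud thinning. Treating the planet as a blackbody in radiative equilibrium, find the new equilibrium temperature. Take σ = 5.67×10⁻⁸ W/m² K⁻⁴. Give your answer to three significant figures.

164 kelvin

New equilibrium: T₂ = [(1−0.163)·198.0/(4σ)]^(1/4) = 164.4 K.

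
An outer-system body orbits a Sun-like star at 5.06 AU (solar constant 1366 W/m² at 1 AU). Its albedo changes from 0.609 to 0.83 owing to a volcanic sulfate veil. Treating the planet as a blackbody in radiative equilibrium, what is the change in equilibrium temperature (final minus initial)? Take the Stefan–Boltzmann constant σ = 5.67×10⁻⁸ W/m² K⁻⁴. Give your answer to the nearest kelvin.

By the inverse-square law, S = 1366/5.06² = 53.35 W/m².
Initial: T₁ = [S(1−0.609)/(4σ)]^(1/4) = 97.93 K.
After:  T₂ = [53.35·0.17/(4σ)]^(1/4) = 79.52 K.
ΔT = T₂ − T₁ = -18.41 K.

-18 kelvin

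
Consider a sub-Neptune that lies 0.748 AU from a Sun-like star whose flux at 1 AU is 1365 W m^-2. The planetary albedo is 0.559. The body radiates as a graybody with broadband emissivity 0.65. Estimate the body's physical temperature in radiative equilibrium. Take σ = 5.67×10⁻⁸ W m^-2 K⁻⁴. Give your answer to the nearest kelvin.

By the inverse-square law, S = 1365/0.748² = 2440 W m^-2.
Averaging over the sphere, the absorbed flux is S(1−α)/4 = 269.0 W m^-2.
Radiative balance εσT⁴ = 269.0 gives T = [269.0/(0.65·σ)]^(1/4) = 292.3 K.

292 K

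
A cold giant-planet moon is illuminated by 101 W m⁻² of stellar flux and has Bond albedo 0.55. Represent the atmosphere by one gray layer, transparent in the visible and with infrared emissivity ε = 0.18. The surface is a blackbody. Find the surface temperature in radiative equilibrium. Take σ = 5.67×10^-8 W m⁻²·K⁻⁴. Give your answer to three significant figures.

122 kelvin

At the top of the atmosphere, σT_e⁴ = S(1−α)/4 = 11.36 W m⁻², giving T_e = 119.0 K.
The surface balance (absorbed SW + ε·downward IR = σT_s⁴) with T_a⁴ = T_s⁴/2 reduces to T_s = T_e·[2/(2−ε)]^¼ = 121.8 K.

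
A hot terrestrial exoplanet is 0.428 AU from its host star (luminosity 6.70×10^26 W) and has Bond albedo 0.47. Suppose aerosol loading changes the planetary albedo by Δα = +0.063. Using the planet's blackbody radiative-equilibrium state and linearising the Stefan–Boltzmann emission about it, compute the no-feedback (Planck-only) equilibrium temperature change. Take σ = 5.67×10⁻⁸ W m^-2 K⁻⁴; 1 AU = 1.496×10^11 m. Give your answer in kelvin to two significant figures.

-12 K

Orbital distance: d = 0.428 AU = 6.403×10^10 m.
Flux at the orbit: S = L/(4πd²) = 6.70×10^26/(4π·(6.40×10^10)²) = 13010 W m^-2.
The baseline emission temperature is T_e = 417.5 K.
TOA radiative forcing: ΔF = −S·Δα/4 = −13010·(+0.063)/4 = -204.8 W m^-2.
Linearising σT⁴ gives d(σT⁴)/dT = 4σT_e³ = 16.51 W m^-2 per K.
Hence the no-feedback warming is ΔF/(4σT_e³) = -12.4 K.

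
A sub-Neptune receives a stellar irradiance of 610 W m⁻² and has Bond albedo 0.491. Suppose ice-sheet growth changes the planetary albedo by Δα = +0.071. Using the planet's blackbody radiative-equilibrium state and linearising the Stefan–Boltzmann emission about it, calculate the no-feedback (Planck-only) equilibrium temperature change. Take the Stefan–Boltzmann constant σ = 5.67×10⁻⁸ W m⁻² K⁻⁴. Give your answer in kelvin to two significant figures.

-6.7 kelvin

The baseline emission temperature is T_e = 192.4 K.
ΔF = −(S/4)Δα = −(610.0/4)×(+0.071) = -10.83 W m⁻².
Linearising σT⁴ gives d(σT⁴)/dT = 4σT_e³ = 1.614 W m⁻² per K.
Hence the no-feedback warming is ΔF/(4σT_e³) = -6.71 K.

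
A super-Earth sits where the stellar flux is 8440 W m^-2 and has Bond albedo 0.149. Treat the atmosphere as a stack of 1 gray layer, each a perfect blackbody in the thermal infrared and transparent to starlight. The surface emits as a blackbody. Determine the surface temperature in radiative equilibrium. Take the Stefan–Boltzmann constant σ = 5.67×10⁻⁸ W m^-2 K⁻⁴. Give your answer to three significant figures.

Top-of-atmosphere balance: σT_e⁴ = S(1−α)/4 = 1796 W m^-2 → T_e = 421.8 K.
For an N-layer opaque stack, T_s⁴ = (N+1)T_e⁴, hence T_s = (2)^(1/4)×421.8 K = 501.7 K.

502 K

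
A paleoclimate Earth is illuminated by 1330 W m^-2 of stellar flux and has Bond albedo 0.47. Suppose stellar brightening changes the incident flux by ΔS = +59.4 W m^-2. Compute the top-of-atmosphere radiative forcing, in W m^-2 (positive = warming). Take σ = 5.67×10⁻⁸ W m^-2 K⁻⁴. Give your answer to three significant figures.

ΔF = Δ[S(1−α)]/4 = (1−0.47)·+59.4/4 = 7.870 W m^-2.

7.87 W m^-2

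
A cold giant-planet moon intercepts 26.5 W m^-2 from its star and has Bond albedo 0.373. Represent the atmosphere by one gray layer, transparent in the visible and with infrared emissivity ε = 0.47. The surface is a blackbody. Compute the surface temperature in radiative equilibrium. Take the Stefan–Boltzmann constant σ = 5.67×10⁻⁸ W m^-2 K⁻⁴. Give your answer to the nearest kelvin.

99 K

At the top of the atmosphere, σT_e⁴ = S(1−α)/4 = 4.154 W m^-2, giving T_e = 92.52 K.
For a single slab of emissivity ε, T_s⁴ = 2T_e⁴/(2−ε); thus T_s = 92.52·(1.307)^(1/4) = 98.92 K.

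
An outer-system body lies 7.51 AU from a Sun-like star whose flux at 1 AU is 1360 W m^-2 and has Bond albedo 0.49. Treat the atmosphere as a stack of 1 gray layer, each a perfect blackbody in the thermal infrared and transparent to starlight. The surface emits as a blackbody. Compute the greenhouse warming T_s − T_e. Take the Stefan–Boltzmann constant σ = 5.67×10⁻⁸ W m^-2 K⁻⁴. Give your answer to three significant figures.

16.2 K

Irradiance scales as 1/d², so S = 1360 W m^-2 × (1/7.51)² = 24.11 W m^-2.
OLR = S(1−α)/4 = 3.074 W m^-2; the top layer radiates at T_e = 85.81 K.
Surface: T_s = (2)^¼·T_e = 102.0 K.
So the greenhouse effect raises the surface by 102.0 − 85.81 = 16.24 K.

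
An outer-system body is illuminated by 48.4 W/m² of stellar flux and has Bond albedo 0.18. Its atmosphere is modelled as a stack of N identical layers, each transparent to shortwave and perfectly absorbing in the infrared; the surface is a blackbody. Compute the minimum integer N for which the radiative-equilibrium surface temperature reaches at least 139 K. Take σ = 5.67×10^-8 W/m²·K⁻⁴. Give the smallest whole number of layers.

2

The effective emission temperature is T_e = [S(1−α)/(4σ)]^¼ = 115.0 K.
Need (N+1)T_e⁴ ≥ T_s⁴, i.e. N+1 ≥ (139/115.0)⁴ = 2.133.
So N ≥ 1.133; the smallest integer is N = 2.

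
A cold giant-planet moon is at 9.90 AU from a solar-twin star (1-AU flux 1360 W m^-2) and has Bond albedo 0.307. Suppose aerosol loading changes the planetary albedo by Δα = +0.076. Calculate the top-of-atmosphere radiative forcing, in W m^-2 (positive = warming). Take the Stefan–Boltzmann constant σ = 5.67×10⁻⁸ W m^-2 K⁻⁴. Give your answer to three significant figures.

Flux at the orbit: S = 1360/(9.90)² = 13.88 W m^-2.
ΔF = −(S/4)Δα = −(13.88/4)×(+0.076) = -0.2636 W m^-2.

-0.264 W m^-2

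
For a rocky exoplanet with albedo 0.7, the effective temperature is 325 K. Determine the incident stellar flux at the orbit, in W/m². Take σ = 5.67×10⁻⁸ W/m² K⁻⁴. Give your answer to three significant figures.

8430 W/m²

From S(1−α)/4 = σT⁴: S = 4σT⁴/(1−α).
σT⁴ = 5.67×10⁻⁸·(325)⁴ = 632.6 W/m².
So S = 4×632.6/(1−0.7) = 8434 W/m².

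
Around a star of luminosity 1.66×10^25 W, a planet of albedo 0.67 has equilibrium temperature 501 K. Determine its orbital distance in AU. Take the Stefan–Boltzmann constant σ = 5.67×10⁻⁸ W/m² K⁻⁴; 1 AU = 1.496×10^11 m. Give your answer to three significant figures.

0.0369 AU

The flux needed for this T is 4σT⁴/(1−0.67) = 43300 W/m².
S = L/(4πd²) → d = √(L/4πS) = √(1.66×10^25/(4π·43300)) = 5.523×10^9 m = 0.03692 AU.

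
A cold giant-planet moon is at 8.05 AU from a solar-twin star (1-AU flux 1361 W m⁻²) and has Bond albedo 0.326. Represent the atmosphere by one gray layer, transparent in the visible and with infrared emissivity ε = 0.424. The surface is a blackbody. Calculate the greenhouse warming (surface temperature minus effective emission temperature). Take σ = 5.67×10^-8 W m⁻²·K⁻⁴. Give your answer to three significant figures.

By the inverse-square law, S = 1361/8.05² = 21.00 W m⁻².
At the top of the atmosphere, σT_e⁴ = S(1−α)/4 = 3.539 W m⁻², giving T_e = 88.88 K.
For a single slab of emissivity ε, T_s⁴ = 2T_e⁴/(2−ε); thus T_s = 88.88·(1.269)^(1/4) = 94.34 K.
The atmosphere warms the surface by 5.455 K.

5.46 K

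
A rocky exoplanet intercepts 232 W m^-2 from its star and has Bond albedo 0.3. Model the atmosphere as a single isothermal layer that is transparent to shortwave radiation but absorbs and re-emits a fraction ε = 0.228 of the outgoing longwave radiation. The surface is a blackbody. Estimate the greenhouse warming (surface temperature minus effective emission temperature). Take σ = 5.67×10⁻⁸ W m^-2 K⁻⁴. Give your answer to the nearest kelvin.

5 K

The planet radiates to space at T_e = [S(1−α)/(4σ)]^(1/4) = 163.6 K.
For a single slab of emissivity ε, T_s⁴ = 2T_e⁴/(2−ε); thus T_s = 163.6·(1.129)^(1/4) = 168.6 K.
T_s − T_e = 168.6 − 163.6 = 5.026 K.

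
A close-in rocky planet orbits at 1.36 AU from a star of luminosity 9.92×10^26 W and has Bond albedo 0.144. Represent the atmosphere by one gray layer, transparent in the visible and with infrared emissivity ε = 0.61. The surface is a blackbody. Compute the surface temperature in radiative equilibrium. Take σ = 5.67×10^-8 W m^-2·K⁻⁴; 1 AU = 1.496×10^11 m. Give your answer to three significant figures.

Orbital distance: d = 1.36 AU = 2.035×10^11 m.
S = L/(4πd²) = 1907 W m^-2.
Effective emission temperature (TOA balance): σT_e⁴ = S(1−α)/4 = 408.1 W m^-2 → T_e = 291.3 K.
Surface balance with a leaky layer gives σT_s⁴ = σT_e⁴·2/(2−ε), so T_s = T_e·[2/(2−0.61)]^(1/4) = 319.0 K.

319 kelvin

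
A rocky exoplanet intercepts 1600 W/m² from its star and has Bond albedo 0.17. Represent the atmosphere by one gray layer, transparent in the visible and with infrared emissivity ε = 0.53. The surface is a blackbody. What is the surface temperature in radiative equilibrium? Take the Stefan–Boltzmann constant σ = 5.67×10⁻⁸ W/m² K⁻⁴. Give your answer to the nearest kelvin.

299 K

Effective emission temperature (TOA balance): σT_e⁴ = S(1−α)/4 = 332.0 W/m² → T_e = 276.6 K.
Surface balance with a leaky layer gives σT_s⁴ = σT_e⁴·2/(2−ε), so T_s = T_e·[2/(2−0.53)]^(1/4) = 298.8 K.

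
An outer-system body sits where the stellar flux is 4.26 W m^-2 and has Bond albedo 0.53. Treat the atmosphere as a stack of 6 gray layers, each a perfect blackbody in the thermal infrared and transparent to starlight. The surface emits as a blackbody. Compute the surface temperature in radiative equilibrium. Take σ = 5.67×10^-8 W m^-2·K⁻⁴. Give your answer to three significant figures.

88.7 K

Top-of-atmosphere balance: σT_e⁴ = S(1−α)/4 = 0.5005 W m^-2 → T_e = 54.51 K.
Layer-by-layer balance gives σT_s⁴ = (N+1)σT_e⁴, so T_s = 7^¼·54.51 = 88.66 K.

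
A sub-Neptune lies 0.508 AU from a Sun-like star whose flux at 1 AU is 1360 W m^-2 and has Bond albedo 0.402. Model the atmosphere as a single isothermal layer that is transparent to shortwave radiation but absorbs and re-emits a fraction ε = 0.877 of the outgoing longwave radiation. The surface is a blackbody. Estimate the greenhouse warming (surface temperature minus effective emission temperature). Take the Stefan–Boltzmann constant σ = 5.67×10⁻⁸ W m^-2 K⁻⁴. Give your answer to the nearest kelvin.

53 K

By the inverse-square law, S = 1360/0.508² = 5270 W m^-2.
Effective emission temperature (TOA balance): σT_e⁴ = S(1−α)/4 = 787.9 W m^-2 → T_e = 343.3 K.
Surface balance with a leaky layer gives σT_s⁴ = σT_e⁴·2/(2−ε), so T_s = T_e·[2/(2−0.877)]^(1/4) = 396.6 K.
Greenhouse warming: T_s − T_e = 53.29 K.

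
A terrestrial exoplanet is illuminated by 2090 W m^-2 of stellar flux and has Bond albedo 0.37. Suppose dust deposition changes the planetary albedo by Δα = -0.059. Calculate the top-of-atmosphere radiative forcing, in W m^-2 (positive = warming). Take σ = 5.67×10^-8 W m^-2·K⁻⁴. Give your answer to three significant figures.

ΔF = −(S/4)Δα = −(2090/4)×(-0.059) = 30.83 W m^-2.

30.8 W m^-2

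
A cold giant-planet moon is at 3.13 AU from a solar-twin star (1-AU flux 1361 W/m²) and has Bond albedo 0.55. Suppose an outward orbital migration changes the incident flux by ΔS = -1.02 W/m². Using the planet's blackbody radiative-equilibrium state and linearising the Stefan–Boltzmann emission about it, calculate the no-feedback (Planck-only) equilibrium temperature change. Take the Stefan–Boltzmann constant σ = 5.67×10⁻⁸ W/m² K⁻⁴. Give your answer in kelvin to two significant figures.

Irradiance scales as 1/d², so S = 1361 W/m² × (1/3.13)² = 138.9 W/m².
Unperturbed T_e = [138.9·(1−0.55)/(4σ)]^¼ = 128.9 K.
ΔF = Δ[S(1−α)]/4 = (1−0.55)·-1.02/4 = -0.1147 W/m².
Planck response: λ_P = 4σT_e³ = 4·5.67×10⁻⁸·(128.9)³ = 0.4852 W/m²/K.
So ΔT₀ = -0.1147/0.4852 = -0.237 K.

-0.24 kelvin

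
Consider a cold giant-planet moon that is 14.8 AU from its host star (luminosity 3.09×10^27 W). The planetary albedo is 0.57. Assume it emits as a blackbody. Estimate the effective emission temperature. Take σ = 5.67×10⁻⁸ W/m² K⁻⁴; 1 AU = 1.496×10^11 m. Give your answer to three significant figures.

98.8 K

d = 14.8 × 1.496×10^11 m = 2.214×10^12 m.
Spreading L over a sphere of radius d: S = 3.09×10^27/(4π·2.21×10^12²) = 50.16 W/m².
Averaging over the sphere, the absorbed flux is S(1−α)/4 = 5.392 W/m².
Set σT⁴ = 5.392 → T = (5.392/σ)^(1/4) = 98.75 K.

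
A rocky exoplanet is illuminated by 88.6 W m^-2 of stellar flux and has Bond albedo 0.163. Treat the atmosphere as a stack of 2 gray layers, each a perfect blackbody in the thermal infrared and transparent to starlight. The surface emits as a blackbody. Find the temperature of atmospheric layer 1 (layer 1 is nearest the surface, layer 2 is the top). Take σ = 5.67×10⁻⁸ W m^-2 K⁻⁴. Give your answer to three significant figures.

160 K

The effective emission temperature is T_e = [S(1−α)/(4σ)]^¼ = 134.5 K.
Each opaque layer satisfies 2T_j⁴ = T_{j−1}⁴ + T_{j+1}⁴, giving T_k⁴ = (N+1−k)T_e⁴.
T_1 = (2)^(1/4)·134.5 = 159.9 K.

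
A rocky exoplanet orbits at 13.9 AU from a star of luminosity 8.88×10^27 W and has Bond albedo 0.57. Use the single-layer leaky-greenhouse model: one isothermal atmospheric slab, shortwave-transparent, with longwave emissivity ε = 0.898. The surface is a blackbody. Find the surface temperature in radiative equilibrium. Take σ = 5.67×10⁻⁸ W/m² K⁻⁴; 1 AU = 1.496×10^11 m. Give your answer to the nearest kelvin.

d = 13.9 × 1.496×10^11 m = 2.079×10^12 m.
S = L/(4πd²) = 163.4 W/m².
The planet radiates to space at T_e = [S(1−α)/(4σ)]^(1/4) = 132.7 K.
The surface balance (absorbed SW + ε·downward IR = σT_s⁴) with T_a⁴ = T_s⁴/2 reduces to T_s = T_e·[2/(2−ε)]^¼ = 154.0 K.

154 K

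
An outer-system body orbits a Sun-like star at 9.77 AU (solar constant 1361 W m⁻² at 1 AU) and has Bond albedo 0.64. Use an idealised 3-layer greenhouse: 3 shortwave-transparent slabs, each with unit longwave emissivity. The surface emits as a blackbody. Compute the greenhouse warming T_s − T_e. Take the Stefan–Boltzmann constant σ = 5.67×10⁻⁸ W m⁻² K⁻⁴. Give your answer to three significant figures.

28.6 kelvin

By the inverse-square law, S = 1361/9.77² = 14.26 W m⁻².
OLR = S(1−α)/4 = 1.283 W m⁻²; the top layer radiates at T_e = 68.97 K.
Surface: T_s = (4)^¼·T_e = 97.54 K.
Warming: T_s − T_e = 28.57 K.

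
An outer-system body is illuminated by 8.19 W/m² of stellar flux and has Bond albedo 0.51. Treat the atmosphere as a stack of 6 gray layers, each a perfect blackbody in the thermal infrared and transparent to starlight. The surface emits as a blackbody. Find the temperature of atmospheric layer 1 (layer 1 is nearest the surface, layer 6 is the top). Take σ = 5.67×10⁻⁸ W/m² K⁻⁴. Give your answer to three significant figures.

102 K

The effective emission temperature is T_e = [S(1−α)/(4σ)]^¼ = 64.86 K.
Each opaque layer satisfies 2T_j⁴ = T_{j−1}⁴ + T_{j+1}⁴, giving T_k⁴ = (N+1−k)T_e⁴.
With k = 1: T_1 = (6+1−1)^¼·64.86 K = 101.5 K.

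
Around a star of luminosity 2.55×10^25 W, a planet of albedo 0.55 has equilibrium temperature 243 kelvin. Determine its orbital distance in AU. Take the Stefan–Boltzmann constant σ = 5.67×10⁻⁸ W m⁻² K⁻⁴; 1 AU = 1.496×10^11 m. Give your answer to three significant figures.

0.227 AU

The flux needed for this T is 4σT⁴/(1−0.55) = 1757 W m⁻².
From L = 4πd²S, d = √(2.55×10^25/(4π·1757)) = 3.398×10^10 m = 0.2271 AU.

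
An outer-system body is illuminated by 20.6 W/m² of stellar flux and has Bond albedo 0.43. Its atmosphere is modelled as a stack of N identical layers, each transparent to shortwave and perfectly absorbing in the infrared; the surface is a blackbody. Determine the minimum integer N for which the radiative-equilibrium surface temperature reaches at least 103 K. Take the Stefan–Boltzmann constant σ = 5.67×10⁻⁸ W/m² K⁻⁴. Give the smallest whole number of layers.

2

The effective emission temperature is T_e = [S(1−α)/(4σ)]^¼ = 84.83 K.
T_s = (N+1)^(1/4)·T_e ≥ 103 K requires N+1 ≥ (T_s/T_e)⁴ = (103/84.83)⁴ = 2.174.
Rounding up, N = 2.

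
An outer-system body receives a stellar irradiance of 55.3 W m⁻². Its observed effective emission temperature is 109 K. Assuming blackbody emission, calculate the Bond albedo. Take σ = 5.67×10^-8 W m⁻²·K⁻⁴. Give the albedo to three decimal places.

Energy balance: S(1−α)/4 = σT⁴, so 1−α = 4σT⁴/S.
σT⁴ = 8.004 W m⁻², so 4σT⁴ = 32.01 W m⁻².
1−α = 32.01/55.30 = 0.5789, so α = 0.4211.

0.421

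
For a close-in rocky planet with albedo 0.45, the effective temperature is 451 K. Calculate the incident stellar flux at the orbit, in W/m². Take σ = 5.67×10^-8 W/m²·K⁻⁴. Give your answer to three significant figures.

17100 W/m²

From S(1−α)/4 = σT⁴: S = 4σT⁴/(1−α).
σT⁴ = 5.67×10⁻⁸·(451)⁴ = 2346 W/m².
So S = 4×2346/(1−0.45) = 17060 W/m².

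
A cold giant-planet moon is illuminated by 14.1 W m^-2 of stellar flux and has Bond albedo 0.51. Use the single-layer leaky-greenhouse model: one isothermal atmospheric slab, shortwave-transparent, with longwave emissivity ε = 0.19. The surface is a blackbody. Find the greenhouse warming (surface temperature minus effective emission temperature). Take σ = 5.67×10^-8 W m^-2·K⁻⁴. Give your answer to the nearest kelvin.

Effective emission temperature (TOA balance): σT_e⁴ = S(1−α)/4 = 1.727 W m^-2 → T_e = 74.29 K.
The surface balance (absorbed SW + ε·downward IR = σT_s⁴) with T_a⁴ = T_s⁴/2 reduces to T_s = T_e·[2/(2−ε)]^¼ = 76.17 K.
Greenhouse warming: T_s − T_e = 1.877 K.

2 K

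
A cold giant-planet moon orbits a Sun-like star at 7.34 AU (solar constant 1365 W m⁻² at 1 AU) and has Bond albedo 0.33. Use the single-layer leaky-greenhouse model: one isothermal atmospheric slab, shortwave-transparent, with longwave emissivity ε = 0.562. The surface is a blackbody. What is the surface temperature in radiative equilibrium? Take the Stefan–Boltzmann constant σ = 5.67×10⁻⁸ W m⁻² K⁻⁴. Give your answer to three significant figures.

By the inverse-square law, S = 1365/7.34² = 25.34 W m⁻².
The planet radiates to space at T_e = [S(1−α)/(4σ)]^(1/4) = 93.01 K.
For a single slab of emissivity ε, T_s⁴ = 2T_e⁴/(2−ε); thus T_s = 93.01·(1.391)^(1/4) = 101.0 K.

101 kelvin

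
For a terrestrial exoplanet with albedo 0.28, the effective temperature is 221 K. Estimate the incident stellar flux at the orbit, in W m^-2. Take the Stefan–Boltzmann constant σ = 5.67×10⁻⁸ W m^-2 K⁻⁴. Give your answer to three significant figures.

751 W m^-2

From S(1−α)/4 = σT⁴: S = 4σT⁴/(1−α).
The emitted flux is σT⁴ = 135.3 W m^-2.
S = 4·135.3/0.72 = 751.4 W m^-2.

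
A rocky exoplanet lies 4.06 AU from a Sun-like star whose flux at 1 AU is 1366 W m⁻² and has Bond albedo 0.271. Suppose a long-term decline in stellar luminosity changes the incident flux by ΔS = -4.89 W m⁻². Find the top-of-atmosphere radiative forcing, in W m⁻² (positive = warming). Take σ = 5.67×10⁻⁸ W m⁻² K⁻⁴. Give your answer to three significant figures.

-0.891 W m⁻²

By the inverse-square law, S = 1366/4.06² = 82.87 W m⁻².
Only a fraction (1−α) is absorbed and it's spread over 4πR², so ΔF = (1−α)ΔS/4 = -0.8912 W m⁻².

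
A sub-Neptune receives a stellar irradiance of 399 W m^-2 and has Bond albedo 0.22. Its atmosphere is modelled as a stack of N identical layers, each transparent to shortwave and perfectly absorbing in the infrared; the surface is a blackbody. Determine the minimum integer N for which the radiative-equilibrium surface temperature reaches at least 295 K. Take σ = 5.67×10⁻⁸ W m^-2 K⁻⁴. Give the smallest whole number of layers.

5

OLR = S(1−α)/4 = 77.81 W m^-2; the top layer radiates at T_e = 192.5 K.
Need (N+1)T_e⁴ ≥ T_s⁴, i.e. N+1 ≥ (295/192.5)⁴ = 5.519.
The minimum whole number is N = 5.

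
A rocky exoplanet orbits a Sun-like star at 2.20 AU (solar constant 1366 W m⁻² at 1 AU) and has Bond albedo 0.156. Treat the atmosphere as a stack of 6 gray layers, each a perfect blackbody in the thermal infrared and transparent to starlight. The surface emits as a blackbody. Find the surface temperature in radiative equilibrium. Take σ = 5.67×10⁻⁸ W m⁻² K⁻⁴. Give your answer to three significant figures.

293 K

By the inverse-square law, S = 1366/2.20² = 282.2 W m⁻².
Top-of-atmosphere balance: σT_e⁴ = S(1−α)/4 = 59.55 W m⁻² → T_e = 180.0 K.
With N = 6 opaque layers, T_s = (N+1)^(1/4)·T_e = 7^(1/4)·180.0 = 292.8 K.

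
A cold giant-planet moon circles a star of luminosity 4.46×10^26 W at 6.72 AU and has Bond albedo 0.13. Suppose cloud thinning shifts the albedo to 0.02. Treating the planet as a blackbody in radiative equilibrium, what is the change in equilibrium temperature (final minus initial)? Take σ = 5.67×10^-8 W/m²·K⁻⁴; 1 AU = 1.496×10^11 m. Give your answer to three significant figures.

3.25 K

d = 6.72 × 1.496×10^11 m = 1.005×10^12 m.
Flux at the orbit: S = L/(4πd²) = 4.46×10^26/(4π·(1.01×10^12)²) = 35.12 W/m².
Before: T₁ = [35.12·0.87/(4σ)]^(1/4) = 107.7 K.
With α = 0.02, T₂ = 111.0 K.
Change: 111.0 − 107.7 = 3.255 K.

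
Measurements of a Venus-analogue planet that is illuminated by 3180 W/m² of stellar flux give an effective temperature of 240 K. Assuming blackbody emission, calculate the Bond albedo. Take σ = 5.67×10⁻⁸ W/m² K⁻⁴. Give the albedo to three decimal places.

Rearranging the radiative balance, α = 1 − 4σT⁴/S.
σT⁴ = 188.1 W/m², so 4σT⁴ = 752.5 W/m².
1−α = 752.5/3180 = 0.2366, so α = 0.7634.

0.763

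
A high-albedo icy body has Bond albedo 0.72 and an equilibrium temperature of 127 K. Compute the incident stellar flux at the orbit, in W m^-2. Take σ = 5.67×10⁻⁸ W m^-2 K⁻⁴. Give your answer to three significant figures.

From S(1−α)/4 = σT⁴: S = 4σT⁴/(1−α).
The emitted flux is σT⁴ = 14.75 W m^-2.
So S = 4×14.75/(1−0.72) = 210.7 W m^-2.

211 W m^-2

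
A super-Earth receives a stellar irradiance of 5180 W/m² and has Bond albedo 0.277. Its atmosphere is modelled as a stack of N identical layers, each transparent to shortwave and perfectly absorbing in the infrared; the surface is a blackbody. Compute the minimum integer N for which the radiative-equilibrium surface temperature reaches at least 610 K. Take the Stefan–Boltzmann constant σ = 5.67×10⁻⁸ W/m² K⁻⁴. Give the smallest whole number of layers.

8

The effective emission temperature is T_e = [S(1−α)/(4σ)]^¼ = 358.5 K.
T_s = (N+1)^(1/4)·T_e ≥ 610 K requires N+1 ≥ (T_s/T_e)⁴ = (610/358.5)⁴ = 8.385.
Rounding up, N = 8.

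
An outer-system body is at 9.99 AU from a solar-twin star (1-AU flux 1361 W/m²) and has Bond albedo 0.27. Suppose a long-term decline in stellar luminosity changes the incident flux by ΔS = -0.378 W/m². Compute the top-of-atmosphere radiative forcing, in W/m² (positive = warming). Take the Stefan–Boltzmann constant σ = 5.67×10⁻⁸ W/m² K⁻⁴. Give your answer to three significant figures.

Irradiance scales as 1/d², so S = 1361 W/m² × (1/9.99)² = 13.64 W/m².
TOA radiative forcing: ΔF = (1−α)ΔS/4 = 0.73·(-0.378)/4 = -0.06899 W/m².

-0.0690 W/m²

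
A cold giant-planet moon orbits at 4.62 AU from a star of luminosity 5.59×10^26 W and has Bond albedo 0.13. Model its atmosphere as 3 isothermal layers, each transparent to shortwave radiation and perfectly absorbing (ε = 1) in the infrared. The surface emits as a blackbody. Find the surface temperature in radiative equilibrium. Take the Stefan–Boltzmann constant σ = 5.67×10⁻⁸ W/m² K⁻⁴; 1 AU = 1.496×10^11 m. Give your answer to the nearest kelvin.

194 K

d = 4.62 × 1.496×10^11 m = 6.912×10^11 m.
Flux at the orbit: S = L/(4πd²) = 5.59×10^26/(4π·(6.91×10^11)²) = 93.12 W/m².
The effective emission temperature is T_e = [S(1−α)/(4σ)]^¼ = 137.5 K.
With N = 3 opaque layers, T_s = (N+1)^(1/4)·T_e = 4^(1/4)·137.5 = 194.4 K.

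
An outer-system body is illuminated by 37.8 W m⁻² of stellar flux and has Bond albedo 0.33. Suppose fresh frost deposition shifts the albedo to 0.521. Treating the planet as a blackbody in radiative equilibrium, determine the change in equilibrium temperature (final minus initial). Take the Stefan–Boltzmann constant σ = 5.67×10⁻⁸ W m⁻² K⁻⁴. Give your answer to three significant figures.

With α = 0.33, T₁ = 102.8 K.
Final:   T₂ = [S(1−0.521)/(4σ)]^(1/4) = 94.52 K.
Change: 94.52 − 102.8 = -8.272 K.

-8.27 K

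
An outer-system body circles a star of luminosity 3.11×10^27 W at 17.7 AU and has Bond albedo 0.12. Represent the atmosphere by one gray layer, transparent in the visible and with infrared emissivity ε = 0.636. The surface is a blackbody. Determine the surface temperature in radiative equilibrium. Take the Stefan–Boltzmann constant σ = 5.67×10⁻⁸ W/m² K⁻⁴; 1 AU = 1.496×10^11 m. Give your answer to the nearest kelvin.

119 kelvin

d = 17.7 × 1.496×10^11 m = 2.648×10^12 m.
Flux at the orbit: S = L/(4πd²) = 3.11×10^27/(4π·(2.65×10^12)²) = 35.30 W/m².
The planet radiates to space at T_e = [S(1−α)/(4σ)]^(1/4) = 108.2 K.
Surface balance with a leaky layer gives σT_s⁴ = σT_e⁴·2/(2−ε), so T_s = T_e·[2/(2−0.636)]^(1/4) = 119.0 K.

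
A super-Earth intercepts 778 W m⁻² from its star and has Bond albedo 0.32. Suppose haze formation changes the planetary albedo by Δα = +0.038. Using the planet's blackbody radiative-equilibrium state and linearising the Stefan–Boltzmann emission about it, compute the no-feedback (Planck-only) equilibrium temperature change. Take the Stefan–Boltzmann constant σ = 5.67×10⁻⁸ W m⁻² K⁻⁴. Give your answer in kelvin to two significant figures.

-3.1 K

Unperturbed T_e = [778.0·(1−0.32)/(4σ)]^¼ = 219.8 K.
ΔF = −(S/4)Δα = −(778.0/4)×(+0.038) = -7.391 W m⁻².
Linearising σT⁴ gives d(σT⁴)/dT = 4σT_e³ = 2.407 W m⁻² per K.
So ΔT₀ = -7.391/2.407 = -3.07 K.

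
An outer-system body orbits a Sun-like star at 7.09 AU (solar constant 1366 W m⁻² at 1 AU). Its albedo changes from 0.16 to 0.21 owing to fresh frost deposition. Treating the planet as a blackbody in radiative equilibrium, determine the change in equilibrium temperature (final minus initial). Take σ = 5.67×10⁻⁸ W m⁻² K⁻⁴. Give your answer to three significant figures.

-1.52 K

Irradiance scales as 1/d², so S = 1366 W m⁻² × (1/7.09)² = 27.17 W m⁻².
Before: T₁ = [27.17·0.84/(4σ)]^(1/4) = 100.2 K.
After:  T₂ = [27.17·0.79/(4σ)]^(1/4) = 98.64 K.
ΔT = T₂ − T₁ = -1.525 K.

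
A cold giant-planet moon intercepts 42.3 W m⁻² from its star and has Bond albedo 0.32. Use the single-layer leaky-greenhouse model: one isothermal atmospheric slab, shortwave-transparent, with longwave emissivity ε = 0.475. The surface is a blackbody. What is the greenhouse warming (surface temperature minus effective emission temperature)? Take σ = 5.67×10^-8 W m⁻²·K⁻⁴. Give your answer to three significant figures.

7.44 K

At the top of the atmosphere, σT_e⁴ = S(1−α)/4 = 7.191 W m⁻², giving T_e = 106.1 K.
The surface balance (absorbed SW + ε·downward IR = σT_s⁴) with T_a⁴ = T_s⁴/2 reduces to T_s = T_e·[2/(2−ε)]^¼ = 113.6 K.
Greenhouse warming: T_s − T_e = 7.443 K.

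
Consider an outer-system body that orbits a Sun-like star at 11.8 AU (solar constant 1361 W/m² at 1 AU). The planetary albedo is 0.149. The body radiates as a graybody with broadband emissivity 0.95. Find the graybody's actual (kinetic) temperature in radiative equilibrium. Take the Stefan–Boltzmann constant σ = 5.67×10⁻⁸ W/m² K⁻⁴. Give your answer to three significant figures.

78.8 K

Flux at the orbit: S = 1361/(11.8)² = 9.774 W/m².
Averaging over the sphere, the absorbed flux is S(1−α)/4 = 2.080 W/m².
Radiative balance εσT⁴ = 2.080 gives T = [2.080/(0.95·σ)]^(1/4) = 78.83 K.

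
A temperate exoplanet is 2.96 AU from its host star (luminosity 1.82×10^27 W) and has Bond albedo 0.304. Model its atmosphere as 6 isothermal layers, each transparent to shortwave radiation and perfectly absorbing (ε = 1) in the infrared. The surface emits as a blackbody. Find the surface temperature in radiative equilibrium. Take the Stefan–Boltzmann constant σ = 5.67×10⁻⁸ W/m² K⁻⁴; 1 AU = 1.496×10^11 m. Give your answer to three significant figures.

d = 2.96 × 1.496×10^11 m = 4.428×10^11 m.
Spreading L over a sphere of radius d: S = 1.82×10^27/(4π·4.43×10^11²) = 738.6 W/m².
Top-of-atmosphere balance: σT_e⁴ = S(1−α)/4 = 128.5 W/m² → T_e = 218.2 K.
With N = 6 opaque layers, T_s = (N+1)^(1/4)·T_e = 7^(1/4)·218.2 = 354.9 K.

355 K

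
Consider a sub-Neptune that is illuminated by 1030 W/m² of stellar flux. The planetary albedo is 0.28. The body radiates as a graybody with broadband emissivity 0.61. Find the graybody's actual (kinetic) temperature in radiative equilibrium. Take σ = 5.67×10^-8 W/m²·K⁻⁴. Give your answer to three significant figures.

Absorbed flux (global mean): S(1−α)/4 = 1030·0.72/4 = 185.4 W/m².
Radiative balance εσT⁴ = 185.4 gives T = [185.4/(0.61·σ)]^(1/4) = 270.6 K.

271 K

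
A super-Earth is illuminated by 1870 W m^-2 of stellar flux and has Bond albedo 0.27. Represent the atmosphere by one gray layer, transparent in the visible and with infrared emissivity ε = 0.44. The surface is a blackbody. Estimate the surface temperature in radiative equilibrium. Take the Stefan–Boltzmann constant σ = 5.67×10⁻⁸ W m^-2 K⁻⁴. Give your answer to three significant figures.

The planet radiates to space at T_e = [S(1−α)/(4σ)]^(1/4) = 278.5 K.
The surface balance (absorbed SW + ε·downward IR = σT_s⁴) with T_a⁴ = T_s⁴/2 reduces to T_s = T_e·[2/(2−ε)]^¼ = 296.4 K.

296 K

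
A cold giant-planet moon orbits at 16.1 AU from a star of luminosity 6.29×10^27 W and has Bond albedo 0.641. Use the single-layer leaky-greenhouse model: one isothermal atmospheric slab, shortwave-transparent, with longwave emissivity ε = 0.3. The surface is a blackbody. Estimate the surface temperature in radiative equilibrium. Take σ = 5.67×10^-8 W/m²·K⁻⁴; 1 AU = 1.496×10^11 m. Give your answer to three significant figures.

Orbital distance: d = 16.1 AU = 2.409×10^12 m.
S = L/(4πd²) = 86.28 W/m².
Effective emission temperature (TOA balance): σT_e⁴ = S(1−α)/4 = 7.744 W/m² → T_e = 108.1 K.
Surface balance with a leaky layer gives σT_s⁴ = σT_e⁴·2/(2−ε), so T_s = T_e·[2/(2−0.3)]^(1/4) = 112.6 K.

113 kelvin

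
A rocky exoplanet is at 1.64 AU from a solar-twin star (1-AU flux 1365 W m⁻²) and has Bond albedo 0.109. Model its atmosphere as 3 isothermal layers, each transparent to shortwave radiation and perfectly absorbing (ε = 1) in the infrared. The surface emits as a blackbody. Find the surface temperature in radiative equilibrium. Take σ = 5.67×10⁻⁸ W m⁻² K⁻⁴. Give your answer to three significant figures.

By the inverse-square law, S = 1365/1.64² = 507.5 W m⁻².
OLR = S(1−α)/4 = 113.0 W m⁻²; the top layer radiates at T_e = 211.3 K.
With N = 3 opaque layers, T_s = (N+1)^(1/4)·T_e = 4^(1/4)·211.3 = 298.8 K.

299 K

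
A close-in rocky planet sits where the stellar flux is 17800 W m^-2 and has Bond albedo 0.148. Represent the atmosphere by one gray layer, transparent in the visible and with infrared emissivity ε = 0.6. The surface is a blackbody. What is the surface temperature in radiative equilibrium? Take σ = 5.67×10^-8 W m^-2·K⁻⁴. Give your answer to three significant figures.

556 K

The planet radiates to space at T_e = [S(1−α)/(4σ)]^(1/4) = 508.5 K.
For a single slab of emissivity ε, T_s⁴ = 2T_e⁴/(2−ε); thus T_s = 508.5·(1.429)^(1/4) = 555.9 K.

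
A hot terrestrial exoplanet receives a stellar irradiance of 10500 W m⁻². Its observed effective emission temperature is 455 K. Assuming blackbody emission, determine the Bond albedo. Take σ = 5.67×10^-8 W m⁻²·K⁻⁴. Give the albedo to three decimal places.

From σT⁴ = S(1−α)/4 we invert for α: 1−α = 4σT⁴/S.
σT⁴ = 2430 W m⁻², so 4σT⁴ = 9721 W m⁻².
Hence α = 1 − 9721/10500 = 0.0742.

0.074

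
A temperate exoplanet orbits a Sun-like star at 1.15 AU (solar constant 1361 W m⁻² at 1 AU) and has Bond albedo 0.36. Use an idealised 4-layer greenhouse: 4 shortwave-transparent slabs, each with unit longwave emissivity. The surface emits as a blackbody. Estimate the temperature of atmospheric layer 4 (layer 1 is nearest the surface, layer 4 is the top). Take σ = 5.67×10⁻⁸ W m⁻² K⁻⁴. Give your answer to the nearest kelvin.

232 K

Flux at the orbit: S = 1361/(1.15)² = 1029 W m⁻².
The effective emission temperature is T_e = [S(1−α)/(4σ)]^¼ = 232.1 K.
In the N-layer model, layer k (counted from the surface) has T_k = (N+1−k)^(1/4)·T_e.
T_4 = (1)^(1/4)·232.1 = 232.1 K.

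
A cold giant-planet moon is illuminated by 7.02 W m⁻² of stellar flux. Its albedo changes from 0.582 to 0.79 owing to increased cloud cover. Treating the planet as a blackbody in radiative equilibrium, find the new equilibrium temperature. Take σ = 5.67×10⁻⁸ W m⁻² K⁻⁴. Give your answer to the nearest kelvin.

50 K

New equilibrium: T₂ = [(1−0.79)·7.020/(4σ)]^(1/4) = 50.49 K.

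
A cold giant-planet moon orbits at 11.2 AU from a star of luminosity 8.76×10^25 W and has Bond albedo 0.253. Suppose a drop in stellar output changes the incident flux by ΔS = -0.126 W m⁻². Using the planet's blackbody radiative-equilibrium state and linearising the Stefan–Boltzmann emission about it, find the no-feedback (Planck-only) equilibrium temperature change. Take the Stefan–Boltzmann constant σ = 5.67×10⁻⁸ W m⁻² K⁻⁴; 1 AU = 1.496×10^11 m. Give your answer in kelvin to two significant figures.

Orbital distance: d = 11.2 AU = 1.676×10^12 m.
Flux at the orbit: S = L/(4πd²) = 8.76×10^25/(4π·(1.68×10^12)²) = 2.483 W m⁻².
Reference equilibrium: T_e = [S(1−α)/(4σ)]^(1/4) = 53.48 K.
ΔF = Δ[S(1−α)]/4 = (1−0.253)·-0.126/4 = -0.02353 W m⁻².
Linearising σT⁴ gives d(σT⁴)/dT = 4σT_e³ = 0.03469 W m⁻² per K.
Hence the no-feedback warming is ΔF/(4σT_e³) = -0.678 K.

-0.68 K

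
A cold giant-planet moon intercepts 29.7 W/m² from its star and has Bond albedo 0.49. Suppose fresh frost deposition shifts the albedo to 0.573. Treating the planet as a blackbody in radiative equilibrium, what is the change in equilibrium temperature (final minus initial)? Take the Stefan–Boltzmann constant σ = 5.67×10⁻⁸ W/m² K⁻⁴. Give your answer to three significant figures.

-3.93 K

Before: T₁ = [29.70·0.51/(4σ)]^(1/4) = 90.40 K.
With α = 0.573, T₂ = 86.47 K.
ΔT = T₂ − T₁ = -3.927 K.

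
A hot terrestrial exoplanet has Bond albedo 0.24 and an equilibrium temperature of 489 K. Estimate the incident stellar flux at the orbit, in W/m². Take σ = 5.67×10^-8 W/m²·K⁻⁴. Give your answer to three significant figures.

From S(1−α)/4 = σT⁴: S = 4σT⁴/(1−α).
σT⁴ = 5.67×10⁻⁸·(489)⁴ = 3242 W/m².
S = 4·3242/0.76 = 17060 W/m².

17100 W/m²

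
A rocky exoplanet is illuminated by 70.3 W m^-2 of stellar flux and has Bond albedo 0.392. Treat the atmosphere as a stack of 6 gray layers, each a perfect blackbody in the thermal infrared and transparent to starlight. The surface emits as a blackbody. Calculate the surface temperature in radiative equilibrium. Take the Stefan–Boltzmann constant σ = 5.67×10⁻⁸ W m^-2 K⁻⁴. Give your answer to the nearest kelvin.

191 K

Top-of-atmosphere balance: σT_e⁴ = S(1−α)/4 = 10.69 W m^-2 → T_e = 117.2 K.
For an N-layer opaque stack, T_s⁴ = (N+1)T_e⁴, hence T_s = (7)^(1/4)×117.2 K = 190.6 K.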